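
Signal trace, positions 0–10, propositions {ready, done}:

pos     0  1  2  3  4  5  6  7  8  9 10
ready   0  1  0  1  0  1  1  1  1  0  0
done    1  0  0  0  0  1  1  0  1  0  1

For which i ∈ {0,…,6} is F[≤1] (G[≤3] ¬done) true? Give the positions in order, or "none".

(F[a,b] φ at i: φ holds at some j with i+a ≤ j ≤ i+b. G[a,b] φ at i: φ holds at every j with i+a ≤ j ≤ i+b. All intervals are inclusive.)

Evaluate at each i in [0,6]:
  i=0: ✓ (witness j=1)
  i=1: ✓ (witness j=1)
  i=2: ✗ (none in [2,3])
  i=3: ✗ (none in [3,4])
  i=4: ✗ (none in [4,5])
  i=5: ✗ (none in [5,6])
  i=6: ✗ (none in [6,7])

0, 1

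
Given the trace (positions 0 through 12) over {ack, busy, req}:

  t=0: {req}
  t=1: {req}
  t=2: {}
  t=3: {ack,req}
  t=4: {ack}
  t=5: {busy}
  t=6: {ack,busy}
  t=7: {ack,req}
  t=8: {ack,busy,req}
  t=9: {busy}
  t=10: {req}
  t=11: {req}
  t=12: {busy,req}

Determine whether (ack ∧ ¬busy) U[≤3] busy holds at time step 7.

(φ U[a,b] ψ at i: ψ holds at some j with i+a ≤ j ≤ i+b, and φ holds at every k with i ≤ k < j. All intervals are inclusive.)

True

Need some j in [7,10] with busy, and (ack ∧ ¬busy) at every k in [7,j-1].
  j=7: busy false.
  j=8: busy holds; (ack ∧ ¬busy) holds at every k in [7,7] → satisfied.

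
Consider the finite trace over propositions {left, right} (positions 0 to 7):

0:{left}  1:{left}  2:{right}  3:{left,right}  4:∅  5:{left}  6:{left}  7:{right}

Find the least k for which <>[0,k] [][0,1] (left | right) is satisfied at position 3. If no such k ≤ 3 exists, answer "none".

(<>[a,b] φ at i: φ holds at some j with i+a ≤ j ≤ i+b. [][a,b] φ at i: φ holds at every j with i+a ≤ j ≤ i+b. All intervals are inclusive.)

Scan j = 3,4,… for [][0,1] (left | right):
  j=3: fails
  j=4: fails
  j=5: holds
First hit at j=5, so smallest k = 5-3 = 2.

2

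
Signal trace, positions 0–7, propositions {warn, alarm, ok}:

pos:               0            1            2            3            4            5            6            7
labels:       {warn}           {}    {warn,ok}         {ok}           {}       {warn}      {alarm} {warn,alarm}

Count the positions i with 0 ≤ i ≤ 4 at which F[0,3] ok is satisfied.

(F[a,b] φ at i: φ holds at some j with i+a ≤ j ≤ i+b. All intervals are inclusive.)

Evaluate at each i in [0,4]:
  i=0: ✓ (witness j=2)
  i=1: ✓ (witness j=2)
  i=2: ✓ (witness j=2)
  i=3: ✓ (witness j=3)
  i=4: ✗ (none in [4,7])
Positions where it holds: {0, 1, 2, 3} → 4.

4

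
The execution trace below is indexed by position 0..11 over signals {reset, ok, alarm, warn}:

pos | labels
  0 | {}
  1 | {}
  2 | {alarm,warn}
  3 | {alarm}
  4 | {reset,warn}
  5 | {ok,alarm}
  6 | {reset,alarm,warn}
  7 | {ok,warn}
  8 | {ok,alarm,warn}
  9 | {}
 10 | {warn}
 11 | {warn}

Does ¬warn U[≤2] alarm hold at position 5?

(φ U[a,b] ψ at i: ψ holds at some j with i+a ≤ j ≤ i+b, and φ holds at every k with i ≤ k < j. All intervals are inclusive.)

Yes

Need some j in [5,7] with alarm, and ¬warn at every k in [5,j-1].
  j=5: alarm holds; no prefix to check → satisfied.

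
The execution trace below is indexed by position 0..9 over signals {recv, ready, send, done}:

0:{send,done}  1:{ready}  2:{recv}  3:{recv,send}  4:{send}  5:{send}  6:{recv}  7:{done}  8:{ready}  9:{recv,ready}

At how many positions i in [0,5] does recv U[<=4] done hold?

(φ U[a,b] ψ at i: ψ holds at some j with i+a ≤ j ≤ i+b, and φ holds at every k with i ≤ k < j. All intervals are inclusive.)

1

Evaluate at each i in [0,5]:
  i=0: ✓ (rhs at j=0)
  i=1: ✗ (no rhs in [1,5])
  i=2: ✗ (no rhs in [2,6])
  i=3: ✗ (lhs fails at k=4 before rhs at j=7)
  i=4: ✗ (lhs fails at k=4 before rhs at j=7)
  i=5: ✗ (lhs fails at k=5 before rhs at j=7)
Positions where it holds: {0} → 1.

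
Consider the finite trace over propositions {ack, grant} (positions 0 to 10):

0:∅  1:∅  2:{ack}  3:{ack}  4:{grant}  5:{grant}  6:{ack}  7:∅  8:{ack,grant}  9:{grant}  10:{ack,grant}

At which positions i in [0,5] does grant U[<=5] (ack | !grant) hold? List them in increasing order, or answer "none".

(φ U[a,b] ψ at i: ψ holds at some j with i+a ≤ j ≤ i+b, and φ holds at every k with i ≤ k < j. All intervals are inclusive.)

Evaluate at each i in [0,5]:
  i=0: ✓ (rhs at j=0)
  i=1: ✓ (rhs at j=1)
  i=2: ✓ (rhs at j=2)
  i=3: ✓ (rhs at j=3)
  i=4: ✓ (rhs at j=6; lhs holds on [4,5])
  i=5: ✓ (rhs at j=6; lhs holds on [5,5])

0, 1, 2, 3, 4, 5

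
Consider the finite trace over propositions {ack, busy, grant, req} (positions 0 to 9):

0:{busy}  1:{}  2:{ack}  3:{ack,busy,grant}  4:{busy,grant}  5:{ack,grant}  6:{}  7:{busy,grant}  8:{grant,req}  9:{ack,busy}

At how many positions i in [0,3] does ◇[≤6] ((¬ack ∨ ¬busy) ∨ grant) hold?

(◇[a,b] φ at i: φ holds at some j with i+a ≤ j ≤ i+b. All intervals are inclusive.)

4

Evaluate at each i in [0,3]:
  i=0: ✓ (witness j=0)
  i=1: ✓ (witness j=1)
  i=2: ✓ (witness j=2)
  i=3: ✓ (witness j=3)
Positions where it holds: {0, 1, 2, 3} → 4.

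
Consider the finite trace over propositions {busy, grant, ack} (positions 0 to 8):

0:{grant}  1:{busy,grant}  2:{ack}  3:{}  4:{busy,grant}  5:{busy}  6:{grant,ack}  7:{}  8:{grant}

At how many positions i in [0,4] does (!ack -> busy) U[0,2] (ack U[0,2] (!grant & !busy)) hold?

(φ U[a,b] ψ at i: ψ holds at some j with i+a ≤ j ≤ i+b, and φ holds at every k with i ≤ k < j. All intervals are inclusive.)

4

Evaluate at each i in [0,4]:
  i=0: ✗ (lhs fails at k=0 before rhs at j=2)
  i=1: ✓ (rhs at j=2; lhs holds on [1,1])
  i=2: ✓ (rhs at j=2)
  i=3: ✓ (rhs at j=3)
  i=4: ✓ (rhs at j=6; lhs holds on [4,5])
Positions where it holds: {1, 2, 3, 4} → 4.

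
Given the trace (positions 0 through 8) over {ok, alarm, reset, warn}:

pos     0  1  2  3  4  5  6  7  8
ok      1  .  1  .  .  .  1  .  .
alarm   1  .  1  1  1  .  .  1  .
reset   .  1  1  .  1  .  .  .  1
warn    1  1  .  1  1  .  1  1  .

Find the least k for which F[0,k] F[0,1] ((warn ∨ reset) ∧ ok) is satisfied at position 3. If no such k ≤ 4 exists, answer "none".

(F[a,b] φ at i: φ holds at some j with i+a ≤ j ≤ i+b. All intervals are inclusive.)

2

Scan j = 3,4,… for F[0,1] ((warn ∨ reset) ∧ ok):
  j=3: fails
  j=4: fails
  j=5: holds
First hit at j=5, so smallest k = 5-3 = 2.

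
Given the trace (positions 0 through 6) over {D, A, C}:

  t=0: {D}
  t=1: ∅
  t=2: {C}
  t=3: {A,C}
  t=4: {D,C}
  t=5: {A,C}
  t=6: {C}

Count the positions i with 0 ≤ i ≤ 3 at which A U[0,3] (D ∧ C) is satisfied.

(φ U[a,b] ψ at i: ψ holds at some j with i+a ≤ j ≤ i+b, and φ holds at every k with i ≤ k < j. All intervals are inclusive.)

Evaluate at each i in [0,3]:
  i=0: ✗ (no rhs in [0,3])
  i=1: ✗ (lhs fails at k=1 before rhs at j=4)
  i=2: ✗ (lhs fails at k=2 before rhs at j=4)
  i=3: ✓ (rhs at j=4; lhs holds on [3,3])
Positions where it holds: {3} → 1.

1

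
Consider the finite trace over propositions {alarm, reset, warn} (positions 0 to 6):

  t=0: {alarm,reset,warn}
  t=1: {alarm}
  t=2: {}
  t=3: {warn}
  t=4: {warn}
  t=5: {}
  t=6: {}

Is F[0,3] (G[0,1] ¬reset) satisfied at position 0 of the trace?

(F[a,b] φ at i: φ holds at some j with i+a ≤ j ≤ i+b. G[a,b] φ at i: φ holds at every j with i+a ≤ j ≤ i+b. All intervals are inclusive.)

Check G[0,1] ¬reset at each j in [0,3]:
  j=0: fails at 0
  j=1: holds on [1,2]
  j=2: holds on [2,3]
  j=3: holds on [3,4]
Found at j=1 → formula holds.

True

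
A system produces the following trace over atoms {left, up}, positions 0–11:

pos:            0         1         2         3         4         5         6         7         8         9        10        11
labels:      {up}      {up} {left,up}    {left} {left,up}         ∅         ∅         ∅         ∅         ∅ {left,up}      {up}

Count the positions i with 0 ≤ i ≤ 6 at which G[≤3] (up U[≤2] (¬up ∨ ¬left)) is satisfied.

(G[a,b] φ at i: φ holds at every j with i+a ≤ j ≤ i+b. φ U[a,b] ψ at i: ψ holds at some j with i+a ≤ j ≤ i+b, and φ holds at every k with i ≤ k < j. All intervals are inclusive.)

7

Evaluate at each i in [0,6]:
  i=0: ✓ (all of [0,3])
  i=1: ✓ (all of [1,4])
  i=2: ✓ (all of [2,5])
  i=3: ✓ (all of [3,6])
  i=4: ✓ (all of [4,7])
  i=5: ✓ (all of [5,8])
  i=6: ✓ (all of [6,9])
Positions where it holds: {0, 1, 2, 3, 4, 5, 6} → 7.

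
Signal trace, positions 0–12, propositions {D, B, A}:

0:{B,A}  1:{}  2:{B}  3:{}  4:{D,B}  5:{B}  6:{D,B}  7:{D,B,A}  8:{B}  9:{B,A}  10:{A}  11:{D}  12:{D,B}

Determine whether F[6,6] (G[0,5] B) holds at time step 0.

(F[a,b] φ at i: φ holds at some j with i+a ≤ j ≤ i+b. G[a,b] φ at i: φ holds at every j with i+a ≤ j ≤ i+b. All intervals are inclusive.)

No

Check G[0,5] B at each j in [6,6]:
  j=6: fails at 10
No position in the window satisfies it → formula fails.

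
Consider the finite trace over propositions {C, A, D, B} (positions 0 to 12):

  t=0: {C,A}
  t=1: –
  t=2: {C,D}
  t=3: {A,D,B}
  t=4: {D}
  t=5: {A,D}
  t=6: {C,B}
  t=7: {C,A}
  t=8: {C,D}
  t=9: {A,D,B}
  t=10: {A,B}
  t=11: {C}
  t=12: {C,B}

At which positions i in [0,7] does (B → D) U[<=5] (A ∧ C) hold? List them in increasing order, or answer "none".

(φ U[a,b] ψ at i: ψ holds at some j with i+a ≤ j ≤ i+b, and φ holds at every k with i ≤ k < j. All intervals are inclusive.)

0, 7

Evaluate at each i in [0,7]:
  i=0: ✓ (rhs at j=0)
  i=1: ✗ (no rhs in [1,6])
  i=2: ✗ (lhs fails at k=6 before rhs at j=7)
  i=3: ✗ (lhs fails at k=6 before rhs at j=7)
  i=4: ✗ (lhs fails at k=6 before rhs at j=7)
  i=5: ✗ (lhs fails at k=6 before rhs at j=7)
  i=6: ✗ (lhs fails at k=6 before rhs at j=7)
  i=7: ✓ (rhs at j=7)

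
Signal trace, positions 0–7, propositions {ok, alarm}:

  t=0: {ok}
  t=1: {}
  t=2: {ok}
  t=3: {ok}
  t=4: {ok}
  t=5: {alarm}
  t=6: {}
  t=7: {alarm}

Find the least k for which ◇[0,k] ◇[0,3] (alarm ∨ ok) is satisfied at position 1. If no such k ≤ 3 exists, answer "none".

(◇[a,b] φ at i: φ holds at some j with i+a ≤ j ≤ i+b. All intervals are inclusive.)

Scan j = 1,2,… for ◇[0,3] (alarm ∨ ok):
  j=1: holds
First hit at j=1, so smallest k = 1-1 = 0.

0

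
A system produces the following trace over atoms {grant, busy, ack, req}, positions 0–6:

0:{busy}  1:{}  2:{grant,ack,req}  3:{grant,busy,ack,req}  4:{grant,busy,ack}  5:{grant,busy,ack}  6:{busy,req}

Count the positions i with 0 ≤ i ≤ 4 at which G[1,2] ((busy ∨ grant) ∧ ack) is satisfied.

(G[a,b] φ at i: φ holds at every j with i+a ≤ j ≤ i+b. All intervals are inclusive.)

3

Evaluate at each i in [0,4]:
  i=0: ✗ (fails at j=1)
  i=1: ✓ (all of [2,3])
  i=2: ✓ (all of [3,4])
  i=3: ✓ (all of [4,5])
  i=4: ✗ (fails at j=6)
Positions where it holds: {1, 2, 3} → 3.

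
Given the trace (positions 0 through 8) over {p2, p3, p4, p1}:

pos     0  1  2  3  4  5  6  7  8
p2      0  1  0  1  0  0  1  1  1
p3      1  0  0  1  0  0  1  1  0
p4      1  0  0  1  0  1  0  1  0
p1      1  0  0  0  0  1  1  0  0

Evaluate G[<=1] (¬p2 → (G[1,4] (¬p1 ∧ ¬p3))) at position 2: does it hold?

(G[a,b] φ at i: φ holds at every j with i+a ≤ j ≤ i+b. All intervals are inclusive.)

Check (¬p2 → (G[1,4] (¬p1 ∧ ¬p3))) at every j in [2,3]:
  j=2: antecedent true; consequent fails at 3 → ✗
  j=3: antecedent false → ✓
Fails at j=2 → formula fails.

No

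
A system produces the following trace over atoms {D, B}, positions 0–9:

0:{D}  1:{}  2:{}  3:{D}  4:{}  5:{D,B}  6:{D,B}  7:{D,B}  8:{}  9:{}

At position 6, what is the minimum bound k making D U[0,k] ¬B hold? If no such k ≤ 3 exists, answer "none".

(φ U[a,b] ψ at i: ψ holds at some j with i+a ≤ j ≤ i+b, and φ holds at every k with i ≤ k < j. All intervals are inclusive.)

2

Need earliest j ≥ 6 with ¬B, and D at every k in [6,j-1].
  j=6: rhs fails.
  j=7: rhs fails.
  j=8: rhs holds; lhs holds on [6,7]. k = 2.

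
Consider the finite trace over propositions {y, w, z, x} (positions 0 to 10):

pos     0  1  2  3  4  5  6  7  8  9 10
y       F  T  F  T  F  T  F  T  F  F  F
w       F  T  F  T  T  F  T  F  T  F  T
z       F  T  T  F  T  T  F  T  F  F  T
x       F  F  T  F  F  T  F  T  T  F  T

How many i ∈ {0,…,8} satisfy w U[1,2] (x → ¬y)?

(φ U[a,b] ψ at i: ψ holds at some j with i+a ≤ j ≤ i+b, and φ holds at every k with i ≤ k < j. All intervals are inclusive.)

Evaluate at each i in [0,8]:
  i=0: ✗ (lhs fails at k=0 before rhs at j=1)
  i=1: ✓ (rhs at j=2; lhs holds on [1,1])
  i=2: ✗ (lhs fails at k=2 before rhs at j=3)
  i=3: ✓ (rhs at j=4; lhs holds on [3,3])
  i=4: ✗ (lhs fails at k=5 before rhs at j=6)
  i=5: ✗ (lhs fails at k=5 before rhs at j=6)
  i=6: ✗ (lhs fails at k=7 before rhs at j=8)
  i=7: ✗ (lhs fails at k=7 before rhs at j=8)
  i=8: ✓ (rhs at j=9; lhs holds on [8,8])
Positions where it holds: {1, 3, 8} → 3.

3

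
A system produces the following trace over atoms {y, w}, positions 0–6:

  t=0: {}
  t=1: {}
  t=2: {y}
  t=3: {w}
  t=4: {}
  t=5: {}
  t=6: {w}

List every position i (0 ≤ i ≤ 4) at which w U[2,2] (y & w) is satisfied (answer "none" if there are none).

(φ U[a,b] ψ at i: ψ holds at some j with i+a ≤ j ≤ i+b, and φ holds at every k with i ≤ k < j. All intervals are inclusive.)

none

Evaluate at each i in [0,4]:
  i=0: ✗ (no rhs in [2,2])
  i=1: ✗ (no rhs in [3,3])
  i=2: ✗ (no rhs in [4,4])
  i=3: ✗ (no rhs in [5,5])
  i=4: ✗ (no rhs in [6,6])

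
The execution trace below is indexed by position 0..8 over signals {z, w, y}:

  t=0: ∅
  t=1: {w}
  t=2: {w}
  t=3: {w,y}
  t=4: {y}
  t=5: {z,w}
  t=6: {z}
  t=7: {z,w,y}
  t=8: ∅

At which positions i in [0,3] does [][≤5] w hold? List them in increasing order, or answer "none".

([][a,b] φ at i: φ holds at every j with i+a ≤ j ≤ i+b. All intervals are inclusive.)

none

Evaluate at each i in [0,3]:
  i=0: ✗ (fails at j=0)
  i=1: ✗ (fails at j=4)
  i=2: ✗ (fails at j=4)
  i=3: ✗ (fails at j=4)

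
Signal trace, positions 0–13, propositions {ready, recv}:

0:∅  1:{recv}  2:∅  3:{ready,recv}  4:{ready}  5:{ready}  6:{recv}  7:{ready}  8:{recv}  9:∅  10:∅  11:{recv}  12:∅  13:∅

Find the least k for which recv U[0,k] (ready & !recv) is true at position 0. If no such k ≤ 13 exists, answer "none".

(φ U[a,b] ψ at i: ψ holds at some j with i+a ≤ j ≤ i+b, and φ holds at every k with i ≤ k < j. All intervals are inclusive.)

Need earliest j ≥ 0 with (ready & !recv), and recv at every k in [0,j-1].
  j=0: rhs fails.
  j=1: rhs fails.
  j=2: rhs fails.
  j=3: rhs fails.
  j=4: rhs holds but lhs fails at k=0.
  j=5: rhs holds but lhs fails at k=0.
  j=6: rhs fails.
  j=7: rhs holds but lhs fails at k=0.
  j=8: rhs fails.
  j=9: rhs fails.
  j=10: rhs fails.
  j=11: rhs fails.
  j=12: rhs fails.
  j=13: rhs fails.
No witness within the range → none.

none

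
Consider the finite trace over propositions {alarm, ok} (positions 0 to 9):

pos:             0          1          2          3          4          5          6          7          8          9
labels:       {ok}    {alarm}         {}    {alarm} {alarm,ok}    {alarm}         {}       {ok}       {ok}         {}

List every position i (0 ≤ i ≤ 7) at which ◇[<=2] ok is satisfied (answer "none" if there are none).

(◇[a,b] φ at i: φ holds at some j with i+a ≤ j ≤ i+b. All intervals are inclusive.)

Evaluate at each i in [0,7]:
  i=0: ✓ (witness j=0)
  i=1: ✗ (none in [1,3])
  i=2: ✓ (witness j=4)
  i=3: ✓ (witness j=4)
  i=4: ✓ (witness j=4)
  i=5: ✓ (witness j=7)
  i=6: ✓ (witness j=7)
  i=7: ✓ (witness j=7)

0, 2, 3, 4, 5, 6, 7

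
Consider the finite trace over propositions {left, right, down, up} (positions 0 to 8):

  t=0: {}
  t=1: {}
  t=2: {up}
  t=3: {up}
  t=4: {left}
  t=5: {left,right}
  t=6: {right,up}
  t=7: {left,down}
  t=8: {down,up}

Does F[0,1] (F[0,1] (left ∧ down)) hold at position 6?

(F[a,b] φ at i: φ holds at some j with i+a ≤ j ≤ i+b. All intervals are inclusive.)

Check F[0,1] (left ∧ down) at each j in [6,7]:
  j=6: holds (witness at 7)
  j=7: holds (witness at 7)
Found at j=6 → formula holds.

Holds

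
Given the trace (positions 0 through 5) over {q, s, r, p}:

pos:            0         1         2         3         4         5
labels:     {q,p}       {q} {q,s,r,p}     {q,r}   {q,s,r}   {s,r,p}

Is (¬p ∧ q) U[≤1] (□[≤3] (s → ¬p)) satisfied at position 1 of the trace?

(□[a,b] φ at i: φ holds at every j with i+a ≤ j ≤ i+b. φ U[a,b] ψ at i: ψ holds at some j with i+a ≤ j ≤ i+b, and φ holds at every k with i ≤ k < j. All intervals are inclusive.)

False

Need some j in [1,2] with □[≤3] (s → ¬p), and (¬p ∧ q) at every k in [1,j-1].
  j=1: □[≤3] (s → ¬p) — fails at 2.
  j=2: □[≤3] (s → ¬p) — fails at 2.
No j in the window works → until fails.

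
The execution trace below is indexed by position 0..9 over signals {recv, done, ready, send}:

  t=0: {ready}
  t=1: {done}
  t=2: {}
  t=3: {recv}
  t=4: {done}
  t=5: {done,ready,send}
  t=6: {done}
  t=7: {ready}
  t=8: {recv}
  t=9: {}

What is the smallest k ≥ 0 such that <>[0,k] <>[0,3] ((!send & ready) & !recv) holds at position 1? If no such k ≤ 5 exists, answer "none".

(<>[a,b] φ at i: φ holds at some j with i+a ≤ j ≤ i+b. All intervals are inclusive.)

Scan j = 1,2,… for <>[0,3] ((!send & ready) & !recv):
  j=1: fails
  j=2: fails
  j=3: fails
  j=4: holds
First hit at j=4, so smallest k = 4-1 = 3.

3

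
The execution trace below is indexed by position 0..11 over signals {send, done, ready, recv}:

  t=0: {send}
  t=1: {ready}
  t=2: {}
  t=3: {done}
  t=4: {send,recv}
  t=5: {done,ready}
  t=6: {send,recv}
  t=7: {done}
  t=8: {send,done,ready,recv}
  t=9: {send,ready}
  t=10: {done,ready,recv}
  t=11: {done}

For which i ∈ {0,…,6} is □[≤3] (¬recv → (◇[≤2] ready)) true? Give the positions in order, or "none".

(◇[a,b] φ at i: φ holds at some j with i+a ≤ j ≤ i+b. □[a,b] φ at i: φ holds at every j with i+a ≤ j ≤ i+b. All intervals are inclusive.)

3, 4, 5, 6

Evaluate at each i in [0,6]:
  i=0: ✗ (fails at j=2)
  i=1: ✗ (fails at j=2)
  i=2: ✗ (fails at j=2)
  i=3: ✓ (all of [3,6])
  i=4: ✓ (all of [4,7])
  i=5: ✓ (all of [5,8])
  i=6: ✓ (all of [6,9])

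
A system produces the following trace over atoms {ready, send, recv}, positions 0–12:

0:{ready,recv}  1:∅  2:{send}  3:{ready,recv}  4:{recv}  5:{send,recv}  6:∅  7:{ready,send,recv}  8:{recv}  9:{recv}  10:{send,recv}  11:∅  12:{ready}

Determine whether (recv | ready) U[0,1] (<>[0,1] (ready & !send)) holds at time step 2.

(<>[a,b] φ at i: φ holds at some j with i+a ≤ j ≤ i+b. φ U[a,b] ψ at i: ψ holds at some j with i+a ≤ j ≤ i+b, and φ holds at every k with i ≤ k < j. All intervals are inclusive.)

Yes

Need some j in [2,3] with <>[0,1] (ready & !send), and (recv | ready) at every k in [2,j-1].
  j=2: <>[0,1] (ready & !send) holds; no prefix to check → satisfied.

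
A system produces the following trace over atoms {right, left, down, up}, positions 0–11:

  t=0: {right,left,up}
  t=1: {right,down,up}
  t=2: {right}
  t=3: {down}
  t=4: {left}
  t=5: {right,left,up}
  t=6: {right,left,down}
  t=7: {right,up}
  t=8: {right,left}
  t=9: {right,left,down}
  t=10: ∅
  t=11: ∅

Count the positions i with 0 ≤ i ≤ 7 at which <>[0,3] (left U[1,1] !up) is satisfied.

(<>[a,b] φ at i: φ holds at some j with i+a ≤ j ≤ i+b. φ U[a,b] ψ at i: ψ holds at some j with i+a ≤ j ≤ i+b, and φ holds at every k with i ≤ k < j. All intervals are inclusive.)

6

Evaluate at each i in [0,7]:
  i=0: ✗ (none in [0,3])
  i=1: ✗ (none in [1,4])
  i=2: ✓ (witness j=5)
  i=3: ✓ (witness j=5)
  i=4: ✓ (witness j=5)
  i=5: ✓ (witness j=5)
  i=6: ✓ (witness j=8)
  i=7: ✓ (witness j=8)
Positions where it holds: {2, 3, 4, 5, 6, 7} → 6.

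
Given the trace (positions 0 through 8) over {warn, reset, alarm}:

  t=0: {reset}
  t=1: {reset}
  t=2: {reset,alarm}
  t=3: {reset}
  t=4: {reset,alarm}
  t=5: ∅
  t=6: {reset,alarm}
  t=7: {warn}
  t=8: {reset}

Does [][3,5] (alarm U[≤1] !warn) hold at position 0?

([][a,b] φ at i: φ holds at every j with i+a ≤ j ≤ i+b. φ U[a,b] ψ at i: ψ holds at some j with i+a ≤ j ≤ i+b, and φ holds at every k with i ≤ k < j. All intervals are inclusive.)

Check (alarm U[≤1] !warn) at every j in [3,5]:
  j=3: holds
  j=4: holds
  j=5: holds
All positions satisfy it → formula holds.

Yes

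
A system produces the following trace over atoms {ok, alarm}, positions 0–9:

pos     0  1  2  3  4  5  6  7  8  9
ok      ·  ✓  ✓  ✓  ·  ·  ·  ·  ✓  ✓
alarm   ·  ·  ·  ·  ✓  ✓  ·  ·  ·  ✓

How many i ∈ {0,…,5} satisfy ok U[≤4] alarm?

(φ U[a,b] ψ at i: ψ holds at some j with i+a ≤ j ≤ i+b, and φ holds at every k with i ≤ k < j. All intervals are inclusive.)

Evaluate at each i in [0,5]:
  i=0: ✗ (lhs fails at k=0 before rhs at j=4)
  i=1: ✓ (rhs at j=4; lhs holds on [1,3])
  i=2: ✓ (rhs at j=4; lhs holds on [2,3])
  i=3: ✓ (rhs at j=4; lhs holds on [3,3])
  i=4: ✓ (rhs at j=4)
  i=5: ✓ (rhs at j=5)
Positions where it holds: {1, 2, 3, 4, 5} → 5.

5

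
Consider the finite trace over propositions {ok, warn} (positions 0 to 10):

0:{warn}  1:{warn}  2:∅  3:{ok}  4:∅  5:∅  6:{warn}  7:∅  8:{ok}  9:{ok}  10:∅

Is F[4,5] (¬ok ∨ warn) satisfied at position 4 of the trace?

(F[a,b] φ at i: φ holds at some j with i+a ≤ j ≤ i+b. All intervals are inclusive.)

No

Check (¬ok ∨ warn) at each j in [8,9]:
  j=8: false
  j=9: false
No position in the window satisfies it → formula fails.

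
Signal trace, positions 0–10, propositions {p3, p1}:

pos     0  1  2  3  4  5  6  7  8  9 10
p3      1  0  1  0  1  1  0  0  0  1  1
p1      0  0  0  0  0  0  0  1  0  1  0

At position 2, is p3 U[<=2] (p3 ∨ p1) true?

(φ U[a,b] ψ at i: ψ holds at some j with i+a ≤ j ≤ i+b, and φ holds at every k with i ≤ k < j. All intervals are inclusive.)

Need some j in [2,4] with (p3 ∨ p1), and p3 at every k in [2,j-1].
  j=2: (p3 ∨ p1) holds; no prefix to check → satisfied.

True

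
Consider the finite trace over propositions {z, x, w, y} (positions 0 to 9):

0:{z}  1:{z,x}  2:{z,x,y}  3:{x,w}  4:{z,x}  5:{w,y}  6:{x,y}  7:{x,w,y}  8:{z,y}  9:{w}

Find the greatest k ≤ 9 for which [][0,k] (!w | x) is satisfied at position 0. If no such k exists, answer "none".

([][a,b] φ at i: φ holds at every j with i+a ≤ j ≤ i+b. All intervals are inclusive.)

(!w | x) must hold from j=0 onward; find where it first fails.
  j=0: holds
  j=1: holds
  j=2: holds
  j=3: holds
  j=4: holds
  j=5: fails
Holds on [0,4], so largest k = 4.

4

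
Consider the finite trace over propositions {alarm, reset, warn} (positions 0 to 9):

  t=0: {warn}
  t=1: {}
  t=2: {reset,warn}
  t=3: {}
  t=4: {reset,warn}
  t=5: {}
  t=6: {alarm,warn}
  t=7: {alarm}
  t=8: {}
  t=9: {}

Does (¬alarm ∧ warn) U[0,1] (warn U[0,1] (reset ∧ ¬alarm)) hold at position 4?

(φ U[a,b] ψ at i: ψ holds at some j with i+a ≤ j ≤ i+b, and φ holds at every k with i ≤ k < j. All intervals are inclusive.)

Need some j in [4,5] with (warn U[0,1] (reset ∧ ¬alarm)), and (¬alarm ∧ warn) at every k in [4,j-1].
  j=4: (warn U[0,1] (reset ∧ ¬alarm)) holds; no prefix to check → satisfied.

True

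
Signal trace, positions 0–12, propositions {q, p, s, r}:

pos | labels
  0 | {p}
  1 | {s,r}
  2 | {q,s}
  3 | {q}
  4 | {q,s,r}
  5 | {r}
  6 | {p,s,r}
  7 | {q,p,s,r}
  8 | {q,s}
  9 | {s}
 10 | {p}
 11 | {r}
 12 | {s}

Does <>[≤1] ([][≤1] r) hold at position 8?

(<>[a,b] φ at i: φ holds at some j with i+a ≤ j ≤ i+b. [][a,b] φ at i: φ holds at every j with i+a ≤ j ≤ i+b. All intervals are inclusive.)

Check [][≤1] r at each j in [8,9]:
  j=8: fails at 8
  j=9: fails at 9
No position in the window satisfies it → formula fails.

Does not hold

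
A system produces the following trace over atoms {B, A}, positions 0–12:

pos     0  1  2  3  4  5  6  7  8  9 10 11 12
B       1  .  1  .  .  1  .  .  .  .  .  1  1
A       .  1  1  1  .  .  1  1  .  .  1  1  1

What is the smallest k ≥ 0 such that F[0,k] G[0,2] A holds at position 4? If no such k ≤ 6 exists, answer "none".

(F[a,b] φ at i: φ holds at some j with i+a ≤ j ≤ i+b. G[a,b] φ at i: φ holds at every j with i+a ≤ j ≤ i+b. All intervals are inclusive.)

6

Scan j = 4,5,… for G[0,2] A:
  j=4: fails
  j=5: fails
  j=6: fails
  j=7: fails
  j=8: fails
  j=9: fails
  j=10: holds
First hit at j=10, so smallest k = 10-4 = 6.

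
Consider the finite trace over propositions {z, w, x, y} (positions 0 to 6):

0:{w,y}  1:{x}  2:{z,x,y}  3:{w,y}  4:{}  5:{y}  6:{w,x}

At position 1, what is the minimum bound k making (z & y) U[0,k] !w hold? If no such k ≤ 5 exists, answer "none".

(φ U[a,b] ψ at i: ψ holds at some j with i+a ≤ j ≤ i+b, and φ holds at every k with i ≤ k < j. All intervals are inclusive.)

Need earliest j ≥ 1 with !w, and (z & y) at every k in [1,j-1].
  j=1: rhs holds (empty prefix). k = 0.

0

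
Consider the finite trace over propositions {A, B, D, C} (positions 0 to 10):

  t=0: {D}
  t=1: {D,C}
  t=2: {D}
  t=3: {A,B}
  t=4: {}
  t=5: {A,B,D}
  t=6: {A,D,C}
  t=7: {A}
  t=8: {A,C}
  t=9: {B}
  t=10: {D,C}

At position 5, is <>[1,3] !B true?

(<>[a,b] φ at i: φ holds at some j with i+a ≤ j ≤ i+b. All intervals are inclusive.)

True

Check !B at each j in [6,8]:
  j=6: true
  j=7: true
  j=8: true
Found at j=6 → formula holds.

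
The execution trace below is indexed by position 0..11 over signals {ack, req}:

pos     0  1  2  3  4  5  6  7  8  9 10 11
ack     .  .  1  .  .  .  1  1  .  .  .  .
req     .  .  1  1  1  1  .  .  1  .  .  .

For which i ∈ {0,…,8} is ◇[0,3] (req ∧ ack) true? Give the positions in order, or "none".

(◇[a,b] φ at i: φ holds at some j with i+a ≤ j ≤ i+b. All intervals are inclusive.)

Evaluate at each i in [0,8]:
  i=0: ✓ (witness j=2)
  i=1: ✓ (witness j=2)
  i=2: ✓ (witness j=2)
  i=3: ✗ (none in [3,6])
  i=4: ✗ (none in [4,7])
  i=5: ✗ (none in [5,8])
  i=6: ✗ (none in [6,9])
  i=7: ✗ (none in [7,10])
  i=8: ✗ (none in [8,11])

0, 1, 2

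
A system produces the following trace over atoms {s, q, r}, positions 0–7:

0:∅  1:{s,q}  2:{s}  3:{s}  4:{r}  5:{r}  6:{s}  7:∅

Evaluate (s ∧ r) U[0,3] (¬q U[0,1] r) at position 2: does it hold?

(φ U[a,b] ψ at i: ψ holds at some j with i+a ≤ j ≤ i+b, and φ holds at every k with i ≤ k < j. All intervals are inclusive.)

No

Need some j in [2,5] with (¬q U[0,1] r), and (s ∧ r) at every k in [2,j-1].
  j=2: (¬q U[0,1] r) — fails.
  j=3: (¬q U[0,1] r) holds, but (s ∧ r) fails at k=2 → not this j.
  j=4: (¬q U[0,1] r) holds, but (s ∧ r) fails at k=2 → not this j.
  j=5: (¬q U[0,1] r) holds, but (s ∧ r) fails at k=2 → not this j.
No j in the window works → until fails.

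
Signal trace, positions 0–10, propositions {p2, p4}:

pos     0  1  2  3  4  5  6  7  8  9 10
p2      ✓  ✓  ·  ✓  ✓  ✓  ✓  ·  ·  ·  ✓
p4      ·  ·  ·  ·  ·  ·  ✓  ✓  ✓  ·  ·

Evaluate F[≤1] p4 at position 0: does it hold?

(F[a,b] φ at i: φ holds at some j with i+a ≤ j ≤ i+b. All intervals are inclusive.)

Check p4 at each j in [0,1]:
  j=0: false
  j=1: false
No position in the window satisfies it → formula fails.

Does not hold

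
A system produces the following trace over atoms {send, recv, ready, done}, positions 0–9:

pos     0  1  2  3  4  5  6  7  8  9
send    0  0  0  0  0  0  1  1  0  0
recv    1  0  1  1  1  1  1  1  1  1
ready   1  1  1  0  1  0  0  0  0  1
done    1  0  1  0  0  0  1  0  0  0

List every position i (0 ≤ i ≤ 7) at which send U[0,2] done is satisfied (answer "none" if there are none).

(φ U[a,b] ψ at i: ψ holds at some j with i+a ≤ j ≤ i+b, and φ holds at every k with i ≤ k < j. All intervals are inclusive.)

Evaluate at each i in [0,7]:
  i=0: ✓ (rhs at j=0)
  i=1: ✗ (lhs fails at k=1 before rhs at j=2)
  i=2: ✓ (rhs at j=2)
  i=3: ✗ (no rhs in [3,5])
  i=4: ✗ (lhs fails at k=4 before rhs at j=6)
  i=5: ✗ (lhs fails at k=5 before rhs at j=6)
  i=6: ✓ (rhs at j=6)
  i=7: ✗ (no rhs in [7,9])

0, 2, 6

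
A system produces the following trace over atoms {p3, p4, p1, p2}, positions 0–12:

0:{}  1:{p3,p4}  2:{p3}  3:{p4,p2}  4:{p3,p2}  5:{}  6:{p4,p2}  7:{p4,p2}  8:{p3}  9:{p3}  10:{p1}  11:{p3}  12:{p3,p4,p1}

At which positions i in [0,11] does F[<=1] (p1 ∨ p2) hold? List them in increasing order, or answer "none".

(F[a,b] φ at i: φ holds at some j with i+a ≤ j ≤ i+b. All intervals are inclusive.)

Evaluate at each i in [0,11]:
  i=0: ✗ (none in [0,1])
  i=1: ✗ (none in [1,2])
  i=2: ✓ (witness j=3)
  i=3: ✓ (witness j=3)
  i=4: ✓ (witness j=4)
  i=5: ✓ (witness j=6)
  i=6: ✓ (witness j=6)
  i=7: ✓ (witness j=7)
  i=8: ✗ (none in [8,9])
  i=9: ✓ (witness j=10)
  i=10: ✓ (witness j=10)
  i=11: ✓ (witness j=12)

2, 3, 4, 5, 6, 7, 9, 10, 11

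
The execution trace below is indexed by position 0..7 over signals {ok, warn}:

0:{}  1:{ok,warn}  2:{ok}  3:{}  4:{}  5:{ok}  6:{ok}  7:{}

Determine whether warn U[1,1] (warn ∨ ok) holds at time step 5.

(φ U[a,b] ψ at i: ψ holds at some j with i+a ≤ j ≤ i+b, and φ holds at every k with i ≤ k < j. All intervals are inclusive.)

Need some j in [6,6] with (warn ∨ ok), and warn at every k in [5,j-1].
  j=6: (warn ∨ ok) holds, but warn fails at k=5 → not this j.
No j in the window works → until fails.

Does not hold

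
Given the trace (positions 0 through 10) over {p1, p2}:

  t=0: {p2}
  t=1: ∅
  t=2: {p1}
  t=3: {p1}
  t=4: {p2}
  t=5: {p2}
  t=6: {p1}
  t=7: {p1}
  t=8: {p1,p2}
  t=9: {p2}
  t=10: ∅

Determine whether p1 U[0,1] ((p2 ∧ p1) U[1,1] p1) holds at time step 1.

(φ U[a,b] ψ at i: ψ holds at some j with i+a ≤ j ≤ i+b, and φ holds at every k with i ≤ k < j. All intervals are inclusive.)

Need some j in [1,2] with ((p2 ∧ p1) U[1,1] p1), and p1 at every k in [1,j-1].
  j=1: ((p2 ∧ p1) U[1,1] p1) — fails.
  j=2: ((p2 ∧ p1) U[1,1] p1) — fails.
No j in the window works → until fails.

No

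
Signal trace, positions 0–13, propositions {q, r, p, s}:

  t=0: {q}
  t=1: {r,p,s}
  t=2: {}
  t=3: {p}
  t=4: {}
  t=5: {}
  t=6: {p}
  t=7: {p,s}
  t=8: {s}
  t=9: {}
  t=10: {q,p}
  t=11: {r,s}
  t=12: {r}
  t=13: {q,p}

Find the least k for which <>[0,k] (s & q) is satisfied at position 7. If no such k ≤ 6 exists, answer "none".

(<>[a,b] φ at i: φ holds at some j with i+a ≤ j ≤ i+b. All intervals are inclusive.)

none

Scan j = 7,8,… for (s & q):
  j=7: fails
  j=8: fails
  j=9: fails
  j=10: fails
  j=11: fails
  j=12: fails
  j=13: fails
No j in [7,13] satisfies it → none.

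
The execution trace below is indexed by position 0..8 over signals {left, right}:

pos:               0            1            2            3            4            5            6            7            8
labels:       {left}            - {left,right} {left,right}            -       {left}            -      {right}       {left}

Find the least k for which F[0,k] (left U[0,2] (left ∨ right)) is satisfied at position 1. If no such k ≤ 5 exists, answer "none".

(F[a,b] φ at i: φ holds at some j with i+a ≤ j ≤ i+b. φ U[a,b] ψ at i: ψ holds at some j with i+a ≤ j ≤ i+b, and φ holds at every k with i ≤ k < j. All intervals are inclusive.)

Scan j = 1,2,… for (left U[0,2] (left ∨ right)):
  j=1: fails
  j=2: holds
First hit at j=2, so smallest k = 2-1 = 1.

1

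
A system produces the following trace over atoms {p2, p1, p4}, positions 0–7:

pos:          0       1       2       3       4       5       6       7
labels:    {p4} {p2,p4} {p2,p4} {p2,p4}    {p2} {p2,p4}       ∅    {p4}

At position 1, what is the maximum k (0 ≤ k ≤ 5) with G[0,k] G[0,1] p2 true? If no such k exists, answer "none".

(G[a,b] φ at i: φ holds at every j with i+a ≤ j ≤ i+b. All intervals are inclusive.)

3

G[0,1] p2 must hold from j=1 onward; find where it first fails.
  j=1: holds
  j=2: holds
  j=3: holds
  j=4: holds
  j=5: fails
Holds on [1,4], so largest k = 3.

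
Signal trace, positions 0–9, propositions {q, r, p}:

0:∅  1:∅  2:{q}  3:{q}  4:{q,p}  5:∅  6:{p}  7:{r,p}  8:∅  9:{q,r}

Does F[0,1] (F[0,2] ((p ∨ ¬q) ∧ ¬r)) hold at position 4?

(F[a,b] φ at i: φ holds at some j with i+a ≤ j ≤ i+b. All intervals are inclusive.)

Check F[0,2] ((p ∨ ¬q) ∧ ¬r) at each j in [4,5]:
  j=4: holds (witness at 4)
  j=5: holds (witness at 5)
Found at j=4 → formula holds.

Holds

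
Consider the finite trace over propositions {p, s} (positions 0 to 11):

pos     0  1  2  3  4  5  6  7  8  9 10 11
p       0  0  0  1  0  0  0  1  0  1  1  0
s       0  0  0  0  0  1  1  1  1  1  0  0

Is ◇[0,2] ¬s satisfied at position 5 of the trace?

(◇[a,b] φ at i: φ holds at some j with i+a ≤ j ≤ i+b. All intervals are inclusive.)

No

Check ¬s at each j in [5,7]:
  j=5: false
  j=6: false
  j=7: false
No position in the window satisfies it → formula fails.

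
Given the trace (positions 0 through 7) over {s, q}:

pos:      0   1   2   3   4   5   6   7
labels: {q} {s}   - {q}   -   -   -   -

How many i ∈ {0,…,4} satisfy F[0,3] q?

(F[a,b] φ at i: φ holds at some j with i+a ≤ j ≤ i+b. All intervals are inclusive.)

4

Evaluate at each i in [0,4]:
  i=0: ✓ (witness j=0)
  i=1: ✓ (witness j=3)
  i=2: ✓ (witness j=3)
  i=3: ✓ (witness j=3)
  i=4: ✗ (none in [4,7])
Positions where it holds: {0, 1, 2, 3} → 4.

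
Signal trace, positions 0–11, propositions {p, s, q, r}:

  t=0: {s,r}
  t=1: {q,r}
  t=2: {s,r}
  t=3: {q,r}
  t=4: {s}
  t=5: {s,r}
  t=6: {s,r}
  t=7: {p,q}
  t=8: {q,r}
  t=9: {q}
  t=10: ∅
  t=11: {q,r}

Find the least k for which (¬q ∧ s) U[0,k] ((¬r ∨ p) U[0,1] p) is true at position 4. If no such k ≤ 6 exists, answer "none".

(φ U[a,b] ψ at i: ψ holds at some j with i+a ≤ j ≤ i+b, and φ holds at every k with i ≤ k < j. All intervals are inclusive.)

Need earliest j ≥ 4 with ((¬r ∨ p) U[0,1] p), and (¬q ∧ s) at every k in [4,j-1].
  j=4: rhs fails.
  j=5: rhs fails.
  j=6: rhs fails.
  j=7: rhs holds; lhs holds on [4,6]. k = 3.

3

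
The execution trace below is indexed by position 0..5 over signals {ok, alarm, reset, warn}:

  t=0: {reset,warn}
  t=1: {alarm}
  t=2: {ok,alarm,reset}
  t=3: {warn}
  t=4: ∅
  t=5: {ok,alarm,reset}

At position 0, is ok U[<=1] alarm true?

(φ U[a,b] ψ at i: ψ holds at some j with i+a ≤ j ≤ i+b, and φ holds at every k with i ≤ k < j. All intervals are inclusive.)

Need some j in [0,1] with alarm, and ok at every k in [0,j-1].
  j=0: alarm false.
  j=1: alarm holds, but ok fails at k=0 → not this j.
No j in the window works → until fails.

Does not hold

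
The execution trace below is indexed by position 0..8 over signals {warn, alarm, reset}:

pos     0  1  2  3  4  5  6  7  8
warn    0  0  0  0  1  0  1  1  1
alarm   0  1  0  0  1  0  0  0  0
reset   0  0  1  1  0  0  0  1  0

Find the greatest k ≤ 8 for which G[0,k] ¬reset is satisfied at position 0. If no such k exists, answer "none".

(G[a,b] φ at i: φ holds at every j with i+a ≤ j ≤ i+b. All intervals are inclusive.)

1

¬reset must hold from j=0 onward; find where it first fails.
  j=0: holds
  j=1: holds
  j=2: fails
Holds on [0,1], so largest k = 1.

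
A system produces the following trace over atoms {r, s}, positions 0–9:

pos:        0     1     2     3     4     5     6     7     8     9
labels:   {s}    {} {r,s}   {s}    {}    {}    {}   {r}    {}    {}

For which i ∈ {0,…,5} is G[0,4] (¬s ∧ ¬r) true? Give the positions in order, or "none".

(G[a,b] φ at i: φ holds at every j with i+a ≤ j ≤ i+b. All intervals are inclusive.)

Evaluate at each i in [0,5]:
  i=0: ✗ (fails at j=0)
  i=1: ✗ (fails at j=2)
  i=2: ✗ (fails at j=2)
  i=3: ✗ (fails at j=3)
  i=4: ✗ (fails at j=7)
  i=5: ✗ (fails at j=7)

none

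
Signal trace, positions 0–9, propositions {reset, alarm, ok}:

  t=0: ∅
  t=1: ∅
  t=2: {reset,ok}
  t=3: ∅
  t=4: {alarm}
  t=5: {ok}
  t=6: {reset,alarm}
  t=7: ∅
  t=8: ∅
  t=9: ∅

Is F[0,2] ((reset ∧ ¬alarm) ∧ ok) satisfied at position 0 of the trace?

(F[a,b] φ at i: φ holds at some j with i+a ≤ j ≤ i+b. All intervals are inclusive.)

Check ((reset ∧ ¬alarm) ∧ ok) at each j in [0,2]:
  j=0: false
  j=1: false
  j=2: true
Found at j=2 → formula holds.

Yes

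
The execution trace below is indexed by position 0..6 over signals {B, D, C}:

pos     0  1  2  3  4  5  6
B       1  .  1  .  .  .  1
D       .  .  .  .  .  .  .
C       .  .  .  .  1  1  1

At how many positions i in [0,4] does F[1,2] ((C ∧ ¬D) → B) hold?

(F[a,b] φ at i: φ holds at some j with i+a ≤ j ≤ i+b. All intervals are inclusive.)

4

Evaluate at each i in [0,4]:
  i=0: ✓ (witness j=1)
  i=1: ✓ (witness j=2)
  i=2: ✓ (witness j=3)
  i=3: ✗ (none in [4,5])
  i=4: ✓ (witness j=6)
Positions where it holds: {0, 1, 2, 4} → 4.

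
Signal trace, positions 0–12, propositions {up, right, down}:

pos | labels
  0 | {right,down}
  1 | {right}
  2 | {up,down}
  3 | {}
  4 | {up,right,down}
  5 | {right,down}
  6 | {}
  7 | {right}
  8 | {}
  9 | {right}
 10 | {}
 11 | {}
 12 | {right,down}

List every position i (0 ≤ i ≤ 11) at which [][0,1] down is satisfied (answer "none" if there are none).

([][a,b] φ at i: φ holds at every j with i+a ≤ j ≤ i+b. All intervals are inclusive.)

Evaluate at each i in [0,11]:
  i=0: ✗ (fails at j=1)
  i=1: ✗ (fails at j=1)
  i=2: ✗ (fails at j=3)
  i=3: ✗ (fails at j=3)
  i=4: ✓ (all of [4,5])
  i=5: ✗ (fails at j=6)
  i=6: ✗ (fails at j=6)
  i=7: ✗ (fails at j=7)
  i=8: ✗ (fails at j=8)
  i=9: ✗ (fails at j=9)
  i=10: ✗ (fails at j=10)
  i=11: ✗ (fails at j=11)

4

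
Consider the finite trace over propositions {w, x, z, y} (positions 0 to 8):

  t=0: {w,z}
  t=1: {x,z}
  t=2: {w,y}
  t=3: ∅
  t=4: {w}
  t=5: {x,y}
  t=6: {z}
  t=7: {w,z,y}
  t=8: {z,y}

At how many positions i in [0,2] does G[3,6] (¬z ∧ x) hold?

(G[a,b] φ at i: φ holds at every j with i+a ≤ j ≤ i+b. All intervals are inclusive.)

0

Evaluate at each i in [0,2]:
  i=0: ✗ (fails at j=3)
  i=1: ✗ (fails at j=4)
  i=2: ✗ (fails at j=6)
Positions where it holds: {} → 0.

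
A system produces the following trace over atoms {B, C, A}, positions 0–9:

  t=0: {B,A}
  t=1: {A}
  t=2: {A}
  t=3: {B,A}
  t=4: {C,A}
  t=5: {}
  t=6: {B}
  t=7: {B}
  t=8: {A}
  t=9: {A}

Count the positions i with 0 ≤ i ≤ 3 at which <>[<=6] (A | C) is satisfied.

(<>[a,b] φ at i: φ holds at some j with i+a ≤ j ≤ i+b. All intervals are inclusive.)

4

Evaluate at each i in [0,3]:
  i=0: ✓ (witness j=0)
  i=1: ✓ (witness j=1)
  i=2: ✓ (witness j=2)
  i=3: ✓ (witness j=3)
Positions where it holds: {0, 1, 2, 3} → 4.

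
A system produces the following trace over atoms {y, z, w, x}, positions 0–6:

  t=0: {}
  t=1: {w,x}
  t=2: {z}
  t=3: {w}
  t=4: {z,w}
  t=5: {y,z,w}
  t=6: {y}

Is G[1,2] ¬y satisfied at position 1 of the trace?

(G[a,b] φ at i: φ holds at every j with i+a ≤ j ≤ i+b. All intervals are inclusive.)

Holds

Check ¬y at every j in [2,3]:
  j=2: true
  j=3: true
All positions satisfy it → formula holds.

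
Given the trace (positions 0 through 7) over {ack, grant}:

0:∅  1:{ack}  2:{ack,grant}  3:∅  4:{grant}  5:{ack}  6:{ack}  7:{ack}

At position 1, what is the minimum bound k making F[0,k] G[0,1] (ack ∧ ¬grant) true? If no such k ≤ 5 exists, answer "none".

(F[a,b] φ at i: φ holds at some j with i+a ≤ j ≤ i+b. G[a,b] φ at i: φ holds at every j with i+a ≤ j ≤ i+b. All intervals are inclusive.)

Scan j = 1,2,… for G[0,1] (ack ∧ ¬grant):
  j=1: fails
  j=2: fails
  j=3: fails
  j=4: fails
  j=5: holds
First hit at j=5, so smallest k = 5-1 = 4.

4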